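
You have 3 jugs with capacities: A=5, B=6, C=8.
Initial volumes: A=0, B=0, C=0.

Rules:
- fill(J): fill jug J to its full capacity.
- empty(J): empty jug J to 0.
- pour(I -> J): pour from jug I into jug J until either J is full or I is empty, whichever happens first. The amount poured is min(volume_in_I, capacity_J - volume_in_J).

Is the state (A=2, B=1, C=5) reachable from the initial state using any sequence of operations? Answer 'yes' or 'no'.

BFS explored all 238 reachable states.
Reachable set includes: (0,0,0), (0,0,1), (0,0,2), (0,0,3), (0,0,4), (0,0,5), (0,0,6), (0,0,7), (0,0,8), (0,1,0), (0,1,1), (0,1,2) ...
Target (A=2, B=1, C=5) not in reachable set → no.

Answer: no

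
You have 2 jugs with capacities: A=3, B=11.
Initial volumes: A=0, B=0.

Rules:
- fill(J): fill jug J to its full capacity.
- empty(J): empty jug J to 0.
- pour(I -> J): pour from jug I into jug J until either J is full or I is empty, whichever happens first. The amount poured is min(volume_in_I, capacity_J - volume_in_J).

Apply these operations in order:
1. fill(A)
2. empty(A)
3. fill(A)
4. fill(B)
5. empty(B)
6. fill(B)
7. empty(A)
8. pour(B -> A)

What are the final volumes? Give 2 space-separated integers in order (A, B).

Answer: 3 8

Derivation:
Step 1: fill(A) -> (A=3 B=0)
Step 2: empty(A) -> (A=0 B=0)
Step 3: fill(A) -> (A=3 B=0)
Step 4: fill(B) -> (A=3 B=11)
Step 5: empty(B) -> (A=3 B=0)
Step 6: fill(B) -> (A=3 B=11)
Step 7: empty(A) -> (A=0 B=11)
Step 8: pour(B -> A) -> (A=3 B=8)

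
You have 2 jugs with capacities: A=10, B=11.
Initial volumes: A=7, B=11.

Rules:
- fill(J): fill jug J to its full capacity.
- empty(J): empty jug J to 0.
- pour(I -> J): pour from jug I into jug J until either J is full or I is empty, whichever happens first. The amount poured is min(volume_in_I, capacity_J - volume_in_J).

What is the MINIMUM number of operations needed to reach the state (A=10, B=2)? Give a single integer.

BFS from (A=7, B=11). One shortest path:
  1. empty(A) -> (A=0 B=11)
  2. pour(B -> A) -> (A=10 B=1)
  3. empty(A) -> (A=0 B=1)
  4. pour(B -> A) -> (A=1 B=0)
  5. fill(B) -> (A=1 B=11)
  6. pour(B -> A) -> (A=10 B=2)
Reached target in 6 moves.

Answer: 6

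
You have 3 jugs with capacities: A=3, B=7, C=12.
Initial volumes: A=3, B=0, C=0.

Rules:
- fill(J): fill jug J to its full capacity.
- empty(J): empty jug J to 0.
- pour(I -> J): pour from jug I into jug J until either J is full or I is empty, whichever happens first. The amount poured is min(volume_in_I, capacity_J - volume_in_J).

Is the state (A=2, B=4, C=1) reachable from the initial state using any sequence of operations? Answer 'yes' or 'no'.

BFS explored all 284 reachable states.
Reachable set includes: (0,0,0), (0,0,1), (0,0,2), (0,0,3), (0,0,4), (0,0,5), (0,0,6), (0,0,7), (0,0,8), (0,0,9), (0,0,10), (0,0,11) ...
Target (A=2, B=4, C=1) not in reachable set → no.

Answer: no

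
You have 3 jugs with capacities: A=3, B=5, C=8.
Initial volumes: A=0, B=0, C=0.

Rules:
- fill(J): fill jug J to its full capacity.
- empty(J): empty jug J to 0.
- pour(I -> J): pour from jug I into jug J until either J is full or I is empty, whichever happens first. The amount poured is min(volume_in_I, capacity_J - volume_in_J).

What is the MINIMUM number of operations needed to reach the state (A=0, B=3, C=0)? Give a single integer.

BFS from (A=0, B=0, C=0). One shortest path:
  1. fill(A) -> (A=3 B=0 C=0)
  2. pour(A -> B) -> (A=0 B=3 C=0)
Reached target in 2 moves.

Answer: 2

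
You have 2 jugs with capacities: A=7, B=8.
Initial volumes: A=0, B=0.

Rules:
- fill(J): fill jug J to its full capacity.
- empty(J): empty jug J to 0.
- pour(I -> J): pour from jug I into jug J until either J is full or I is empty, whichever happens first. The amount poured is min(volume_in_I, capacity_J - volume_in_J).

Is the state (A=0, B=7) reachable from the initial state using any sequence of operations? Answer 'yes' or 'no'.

BFS from (A=0, B=0):
  1. fill(A) -> (A=7 B=0)
  2. pour(A -> B) -> (A=0 B=7)
Target reached → yes.

Answer: yes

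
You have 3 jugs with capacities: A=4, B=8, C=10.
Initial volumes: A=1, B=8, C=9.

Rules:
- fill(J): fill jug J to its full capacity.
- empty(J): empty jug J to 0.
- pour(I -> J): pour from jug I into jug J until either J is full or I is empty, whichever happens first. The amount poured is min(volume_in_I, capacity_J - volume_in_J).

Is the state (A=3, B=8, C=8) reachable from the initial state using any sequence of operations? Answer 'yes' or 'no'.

BFS from (A=1, B=8, C=9):
  1. fill(A) -> (A=4 B=8 C=9)
  2. pour(A -> C) -> (A=3 B=8 C=10)
  3. empty(C) -> (A=3 B=8 C=0)
  4. pour(B -> C) -> (A=3 B=0 C=8)
  5. fill(B) -> (A=3 B=8 C=8)
Target reached → yes.

Answer: yes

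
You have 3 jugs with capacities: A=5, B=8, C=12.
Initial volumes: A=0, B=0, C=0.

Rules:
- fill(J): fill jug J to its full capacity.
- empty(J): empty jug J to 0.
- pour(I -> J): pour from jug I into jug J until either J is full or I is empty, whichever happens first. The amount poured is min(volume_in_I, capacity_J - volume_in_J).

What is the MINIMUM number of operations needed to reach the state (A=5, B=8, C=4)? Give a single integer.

BFS from (A=0, B=0, C=0). One shortest path:
  1. fill(A) -> (A=5 B=0 C=0)
  2. fill(C) -> (A=5 B=0 C=12)
  3. pour(C -> B) -> (A=5 B=8 C=4)
Reached target in 3 moves.

Answer: 3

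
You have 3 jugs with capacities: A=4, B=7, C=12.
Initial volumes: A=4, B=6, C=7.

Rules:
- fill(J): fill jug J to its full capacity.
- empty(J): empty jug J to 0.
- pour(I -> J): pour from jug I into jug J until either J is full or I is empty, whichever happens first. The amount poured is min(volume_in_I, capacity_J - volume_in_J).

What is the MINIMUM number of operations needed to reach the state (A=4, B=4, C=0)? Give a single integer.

BFS from (A=4, B=6, C=7). One shortest path:
  1. empty(B) -> (A=4 B=0 C=7)
  2. empty(C) -> (A=4 B=0 C=0)
  3. pour(A -> B) -> (A=0 B=4 C=0)
  4. fill(A) -> (A=4 B=4 C=0)
Reached target in 4 moves.

Answer: 4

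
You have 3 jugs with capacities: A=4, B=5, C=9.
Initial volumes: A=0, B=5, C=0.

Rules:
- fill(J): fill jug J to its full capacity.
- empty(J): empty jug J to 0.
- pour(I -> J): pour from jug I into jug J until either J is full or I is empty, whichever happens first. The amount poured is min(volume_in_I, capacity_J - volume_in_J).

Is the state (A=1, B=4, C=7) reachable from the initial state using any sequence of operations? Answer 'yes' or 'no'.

BFS explored all 204 reachable states.
Reachable set includes: (0,0,0), (0,0,1), (0,0,2), (0,0,3), (0,0,4), (0,0,5), (0,0,6), (0,0,7), (0,0,8), (0,0,9), (0,1,0), (0,1,1) ...
Target (A=1, B=4, C=7) not in reachable set → no.

Answer: no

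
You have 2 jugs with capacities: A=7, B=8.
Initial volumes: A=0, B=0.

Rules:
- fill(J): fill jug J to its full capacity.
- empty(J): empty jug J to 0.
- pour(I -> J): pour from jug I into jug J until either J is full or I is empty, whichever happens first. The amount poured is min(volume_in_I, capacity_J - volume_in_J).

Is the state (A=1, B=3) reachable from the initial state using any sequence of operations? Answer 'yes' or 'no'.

BFS explored all 30 reachable states.
Reachable set includes: (0,0), (0,1), (0,2), (0,3), (0,4), (0,5), (0,6), (0,7), (0,8), (1,0), (1,8), (2,0) ...
Target (A=1, B=3) not in reachable set → no.

Answer: no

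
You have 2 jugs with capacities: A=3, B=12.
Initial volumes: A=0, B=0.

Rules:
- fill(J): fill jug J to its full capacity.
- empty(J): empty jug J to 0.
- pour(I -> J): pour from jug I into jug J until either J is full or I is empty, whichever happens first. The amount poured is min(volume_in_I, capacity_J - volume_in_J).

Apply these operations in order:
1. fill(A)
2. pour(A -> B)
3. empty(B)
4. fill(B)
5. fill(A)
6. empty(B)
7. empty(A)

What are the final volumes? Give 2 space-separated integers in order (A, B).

Step 1: fill(A) -> (A=3 B=0)
Step 2: pour(A -> B) -> (A=0 B=3)
Step 3: empty(B) -> (A=0 B=0)
Step 4: fill(B) -> (A=0 B=12)
Step 5: fill(A) -> (A=3 B=12)
Step 6: empty(B) -> (A=3 B=0)
Step 7: empty(A) -> (A=0 B=0)

Answer: 0 0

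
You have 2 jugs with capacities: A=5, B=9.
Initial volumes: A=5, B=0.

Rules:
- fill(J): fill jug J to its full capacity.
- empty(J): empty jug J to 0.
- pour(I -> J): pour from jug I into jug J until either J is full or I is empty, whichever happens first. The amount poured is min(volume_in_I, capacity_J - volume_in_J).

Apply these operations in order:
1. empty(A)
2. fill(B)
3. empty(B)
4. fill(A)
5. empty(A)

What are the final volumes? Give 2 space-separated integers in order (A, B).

Step 1: empty(A) -> (A=0 B=0)
Step 2: fill(B) -> (A=0 B=9)
Step 3: empty(B) -> (A=0 B=0)
Step 4: fill(A) -> (A=5 B=0)
Step 5: empty(A) -> (A=0 B=0)

Answer: 0 0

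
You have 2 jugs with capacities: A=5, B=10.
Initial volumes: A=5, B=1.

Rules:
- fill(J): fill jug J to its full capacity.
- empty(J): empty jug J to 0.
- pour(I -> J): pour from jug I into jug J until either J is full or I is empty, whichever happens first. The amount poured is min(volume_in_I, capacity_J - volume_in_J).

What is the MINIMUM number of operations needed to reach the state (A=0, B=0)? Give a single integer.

BFS from (A=5, B=1). One shortest path:
  1. empty(A) -> (A=0 B=1)
  2. empty(B) -> (A=0 B=0)
Reached target in 2 moves.

Answer: 2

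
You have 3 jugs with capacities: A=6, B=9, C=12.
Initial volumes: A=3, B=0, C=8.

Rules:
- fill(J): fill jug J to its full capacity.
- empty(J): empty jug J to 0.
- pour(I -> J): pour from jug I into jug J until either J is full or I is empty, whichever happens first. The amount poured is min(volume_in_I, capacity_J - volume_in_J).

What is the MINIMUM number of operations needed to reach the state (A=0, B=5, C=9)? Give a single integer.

BFS from (A=3, B=0, C=8). One shortest path:
  1. fill(B) -> (A=3 B=9 C=8)
  2. pour(B -> C) -> (A=3 B=5 C=12)
  3. pour(C -> A) -> (A=6 B=5 C=9)
  4. empty(A) -> (A=0 B=5 C=9)
Reached target in 4 moves.

Answer: 4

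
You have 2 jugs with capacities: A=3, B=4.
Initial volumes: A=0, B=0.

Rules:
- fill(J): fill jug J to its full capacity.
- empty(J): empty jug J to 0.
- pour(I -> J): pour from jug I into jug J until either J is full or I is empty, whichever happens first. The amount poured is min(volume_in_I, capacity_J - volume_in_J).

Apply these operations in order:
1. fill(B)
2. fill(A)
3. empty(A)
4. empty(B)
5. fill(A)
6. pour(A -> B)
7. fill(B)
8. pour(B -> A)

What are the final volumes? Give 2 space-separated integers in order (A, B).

Step 1: fill(B) -> (A=0 B=4)
Step 2: fill(A) -> (A=3 B=4)
Step 3: empty(A) -> (A=0 B=4)
Step 4: empty(B) -> (A=0 B=0)
Step 5: fill(A) -> (A=3 B=0)
Step 6: pour(A -> B) -> (A=0 B=3)
Step 7: fill(B) -> (A=0 B=4)
Step 8: pour(B -> A) -> (A=3 B=1)

Answer: 3 1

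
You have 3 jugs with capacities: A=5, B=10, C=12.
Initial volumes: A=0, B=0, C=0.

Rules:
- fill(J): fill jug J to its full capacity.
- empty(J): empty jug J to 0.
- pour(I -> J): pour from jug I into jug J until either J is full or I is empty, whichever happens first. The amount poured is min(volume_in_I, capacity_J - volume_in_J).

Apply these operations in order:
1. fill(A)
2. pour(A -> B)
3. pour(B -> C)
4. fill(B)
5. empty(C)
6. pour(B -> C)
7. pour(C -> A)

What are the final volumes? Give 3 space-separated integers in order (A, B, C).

Answer: 5 0 5

Derivation:
Step 1: fill(A) -> (A=5 B=0 C=0)
Step 2: pour(A -> B) -> (A=0 B=5 C=0)
Step 3: pour(B -> C) -> (A=0 B=0 C=5)
Step 4: fill(B) -> (A=0 B=10 C=5)
Step 5: empty(C) -> (A=0 B=10 C=0)
Step 6: pour(B -> C) -> (A=0 B=0 C=10)
Step 7: pour(C -> A) -> (A=5 B=0 C=5)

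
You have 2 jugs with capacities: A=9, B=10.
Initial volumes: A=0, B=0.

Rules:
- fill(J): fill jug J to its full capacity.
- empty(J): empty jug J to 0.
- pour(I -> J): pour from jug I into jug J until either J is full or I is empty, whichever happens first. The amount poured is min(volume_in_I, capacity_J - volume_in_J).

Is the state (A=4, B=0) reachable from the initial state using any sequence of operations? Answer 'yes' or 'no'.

Answer: yes

Derivation:
BFS from (A=0, B=0):
  1. fill(B) -> (A=0 B=10)
  2. pour(B -> A) -> (A=9 B=1)
  3. empty(A) -> (A=0 B=1)
  4. pour(B -> A) -> (A=1 B=0)
  5. fill(B) -> (A=1 B=10)
  6. pour(B -> A) -> (A=9 B=2)
  7. empty(A) -> (A=0 B=2)
  8. pour(B -> A) -> (A=2 B=0)
  9. fill(B) -> (A=2 B=10)
  10. pour(B -> A) -> (A=9 B=3)
  11. empty(A) -> (A=0 B=3)
  12. pour(B -> A) -> (A=3 B=0)
  13. fill(B) -> (A=3 B=10)
  14. pour(B -> A) -> (A=9 B=4)
  15. empty(A) -> (A=0 B=4)
  16. pour(B -> A) -> (A=4 B=0)
Target reached → yes.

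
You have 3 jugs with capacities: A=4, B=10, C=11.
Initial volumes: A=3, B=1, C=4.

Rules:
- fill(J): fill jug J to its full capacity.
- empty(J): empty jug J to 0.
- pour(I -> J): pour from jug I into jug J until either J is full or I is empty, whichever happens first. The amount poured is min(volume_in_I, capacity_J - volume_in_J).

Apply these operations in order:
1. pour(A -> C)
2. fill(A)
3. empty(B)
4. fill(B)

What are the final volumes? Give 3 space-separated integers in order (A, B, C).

Step 1: pour(A -> C) -> (A=0 B=1 C=7)
Step 2: fill(A) -> (A=4 B=1 C=7)
Step 3: empty(B) -> (A=4 B=0 C=7)
Step 4: fill(B) -> (A=4 B=10 C=7)

Answer: 4 10 7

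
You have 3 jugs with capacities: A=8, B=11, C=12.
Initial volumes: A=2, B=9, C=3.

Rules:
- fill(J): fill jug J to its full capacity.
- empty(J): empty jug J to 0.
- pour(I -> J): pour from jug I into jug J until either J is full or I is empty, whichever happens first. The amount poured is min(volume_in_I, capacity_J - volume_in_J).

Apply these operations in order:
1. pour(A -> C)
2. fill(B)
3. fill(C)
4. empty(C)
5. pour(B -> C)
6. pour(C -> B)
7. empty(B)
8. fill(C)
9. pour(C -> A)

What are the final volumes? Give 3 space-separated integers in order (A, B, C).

Step 1: pour(A -> C) -> (A=0 B=9 C=5)
Step 2: fill(B) -> (A=0 B=11 C=5)
Step 3: fill(C) -> (A=0 B=11 C=12)
Step 4: empty(C) -> (A=0 B=11 C=0)
Step 5: pour(B -> C) -> (A=0 B=0 C=11)
Step 6: pour(C -> B) -> (A=0 B=11 C=0)
Step 7: empty(B) -> (A=0 B=0 C=0)
Step 8: fill(C) -> (A=0 B=0 C=12)
Step 9: pour(C -> A) -> (A=8 B=0 C=4)

Answer: 8 0 4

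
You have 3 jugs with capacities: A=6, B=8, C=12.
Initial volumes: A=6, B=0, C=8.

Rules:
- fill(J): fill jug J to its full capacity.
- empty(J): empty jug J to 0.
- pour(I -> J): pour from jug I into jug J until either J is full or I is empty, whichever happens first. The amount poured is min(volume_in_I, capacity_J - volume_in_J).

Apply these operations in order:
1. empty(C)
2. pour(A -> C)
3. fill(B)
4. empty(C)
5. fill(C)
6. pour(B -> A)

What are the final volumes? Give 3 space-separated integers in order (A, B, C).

Step 1: empty(C) -> (A=6 B=0 C=0)
Step 2: pour(A -> C) -> (A=0 B=0 C=6)
Step 3: fill(B) -> (A=0 B=8 C=6)
Step 4: empty(C) -> (A=0 B=8 C=0)
Step 5: fill(C) -> (A=0 B=8 C=12)
Step 6: pour(B -> A) -> (A=6 B=2 C=12)

Answer: 6 2 12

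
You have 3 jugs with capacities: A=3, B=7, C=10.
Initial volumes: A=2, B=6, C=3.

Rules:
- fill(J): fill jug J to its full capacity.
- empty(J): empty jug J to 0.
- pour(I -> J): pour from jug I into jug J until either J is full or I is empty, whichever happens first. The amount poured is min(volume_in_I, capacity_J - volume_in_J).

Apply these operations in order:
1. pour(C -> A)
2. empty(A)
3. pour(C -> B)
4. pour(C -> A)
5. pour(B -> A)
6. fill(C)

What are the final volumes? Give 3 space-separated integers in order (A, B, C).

Answer: 3 5 10

Derivation:
Step 1: pour(C -> A) -> (A=3 B=6 C=2)
Step 2: empty(A) -> (A=0 B=6 C=2)
Step 3: pour(C -> B) -> (A=0 B=7 C=1)
Step 4: pour(C -> A) -> (A=1 B=7 C=0)
Step 5: pour(B -> A) -> (A=3 B=5 C=0)
Step 6: fill(C) -> (A=3 B=5 C=10)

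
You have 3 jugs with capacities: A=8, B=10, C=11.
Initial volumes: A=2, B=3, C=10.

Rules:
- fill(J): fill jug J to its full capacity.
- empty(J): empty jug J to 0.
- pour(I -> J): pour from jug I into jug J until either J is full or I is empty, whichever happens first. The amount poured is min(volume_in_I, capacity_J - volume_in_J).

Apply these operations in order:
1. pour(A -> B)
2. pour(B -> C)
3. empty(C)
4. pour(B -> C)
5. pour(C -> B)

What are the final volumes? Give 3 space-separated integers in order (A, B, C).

Answer: 0 4 0

Derivation:
Step 1: pour(A -> B) -> (A=0 B=5 C=10)
Step 2: pour(B -> C) -> (A=0 B=4 C=11)
Step 3: empty(C) -> (A=0 B=4 C=0)
Step 4: pour(B -> C) -> (A=0 B=0 C=4)
Step 5: pour(C -> B) -> (A=0 B=4 C=0)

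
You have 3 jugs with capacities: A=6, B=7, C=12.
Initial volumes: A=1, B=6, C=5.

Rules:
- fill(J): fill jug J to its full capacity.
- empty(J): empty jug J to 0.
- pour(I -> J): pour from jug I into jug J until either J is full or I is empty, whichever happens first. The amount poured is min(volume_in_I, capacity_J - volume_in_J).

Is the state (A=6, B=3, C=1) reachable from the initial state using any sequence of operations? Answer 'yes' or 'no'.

BFS from (A=1, B=6, C=5):
  1. fill(A) -> (A=6 B=6 C=5)
  2. pour(A -> B) -> (A=5 B=7 C=5)
  3. empty(B) -> (A=5 B=0 C=5)
  4. pour(C -> B) -> (A=5 B=5 C=0)
  5. pour(A -> B) -> (A=3 B=7 C=0)
  6. pour(B -> C) -> (A=3 B=0 C=7)
  7. pour(A -> B) -> (A=0 B=3 C=7)
  8. pour(C -> A) -> (A=6 B=3 C=1)
Target reached → yes.

Answer: yes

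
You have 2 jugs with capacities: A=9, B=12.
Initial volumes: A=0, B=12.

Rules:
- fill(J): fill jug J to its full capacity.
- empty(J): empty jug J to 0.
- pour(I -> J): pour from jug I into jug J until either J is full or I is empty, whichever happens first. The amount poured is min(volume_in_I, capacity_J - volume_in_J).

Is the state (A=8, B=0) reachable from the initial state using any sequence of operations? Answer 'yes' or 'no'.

BFS explored all 14 reachable states.
Reachable set includes: (0,0), (0,3), (0,6), (0,9), (0,12), (3,0), (3,12), (6,0), (6,12), (9,0), (9,3), (9,6) ...
Target (A=8, B=0) not in reachable set → no.

Answer: no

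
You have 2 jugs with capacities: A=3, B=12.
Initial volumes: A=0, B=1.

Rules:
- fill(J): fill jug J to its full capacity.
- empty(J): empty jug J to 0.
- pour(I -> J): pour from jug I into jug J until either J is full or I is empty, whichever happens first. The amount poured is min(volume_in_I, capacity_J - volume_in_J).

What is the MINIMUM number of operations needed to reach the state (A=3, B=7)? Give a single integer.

Answer: 5

Derivation:
BFS from (A=0, B=1). One shortest path:
  1. fill(A) -> (A=3 B=1)
  2. pour(A -> B) -> (A=0 B=4)
  3. fill(A) -> (A=3 B=4)
  4. pour(A -> B) -> (A=0 B=7)
  5. fill(A) -> (A=3 B=7)
Reached target in 5 moves.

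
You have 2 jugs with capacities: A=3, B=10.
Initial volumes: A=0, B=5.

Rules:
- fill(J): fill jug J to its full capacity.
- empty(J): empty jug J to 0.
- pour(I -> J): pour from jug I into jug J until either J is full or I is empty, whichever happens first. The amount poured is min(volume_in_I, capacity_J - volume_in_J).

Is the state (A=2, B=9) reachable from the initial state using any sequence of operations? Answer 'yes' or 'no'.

BFS explored all 26 reachable states.
Reachable set includes: (0,0), (0,1), (0,2), (0,3), (0,4), (0,5), (0,6), (0,7), (0,8), (0,9), (0,10), (1,0) ...
Target (A=2, B=9) not in reachable set → no.

Answer: no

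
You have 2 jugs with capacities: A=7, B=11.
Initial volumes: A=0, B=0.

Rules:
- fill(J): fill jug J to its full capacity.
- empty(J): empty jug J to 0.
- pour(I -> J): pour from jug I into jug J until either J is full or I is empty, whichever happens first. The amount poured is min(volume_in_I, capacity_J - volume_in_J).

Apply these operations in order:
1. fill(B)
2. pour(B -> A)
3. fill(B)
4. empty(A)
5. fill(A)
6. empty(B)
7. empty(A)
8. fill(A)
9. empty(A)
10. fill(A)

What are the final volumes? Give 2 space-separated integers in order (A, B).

Step 1: fill(B) -> (A=0 B=11)
Step 2: pour(B -> A) -> (A=7 B=4)
Step 3: fill(B) -> (A=7 B=11)
Step 4: empty(A) -> (A=0 B=11)
Step 5: fill(A) -> (A=7 B=11)
Step 6: empty(B) -> (A=7 B=0)
Step 7: empty(A) -> (A=0 B=0)
Step 8: fill(A) -> (A=7 B=0)
Step 9: empty(A) -> (A=0 B=0)
Step 10: fill(A) -> (A=7 B=0)

Answer: 7 0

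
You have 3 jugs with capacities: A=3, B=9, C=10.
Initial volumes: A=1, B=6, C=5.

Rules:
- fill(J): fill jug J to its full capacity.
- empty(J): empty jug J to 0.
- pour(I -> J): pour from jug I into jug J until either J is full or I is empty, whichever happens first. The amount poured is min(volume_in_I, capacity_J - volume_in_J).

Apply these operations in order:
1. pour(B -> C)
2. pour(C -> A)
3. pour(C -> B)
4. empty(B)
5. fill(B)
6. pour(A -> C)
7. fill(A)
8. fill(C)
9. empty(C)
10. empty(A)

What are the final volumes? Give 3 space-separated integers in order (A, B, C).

Step 1: pour(B -> C) -> (A=1 B=1 C=10)
Step 2: pour(C -> A) -> (A=3 B=1 C=8)
Step 3: pour(C -> B) -> (A=3 B=9 C=0)
Step 4: empty(B) -> (A=3 B=0 C=0)
Step 5: fill(B) -> (A=3 B=9 C=0)
Step 6: pour(A -> C) -> (A=0 B=9 C=3)
Step 7: fill(A) -> (A=3 B=9 C=3)
Step 8: fill(C) -> (A=3 B=9 C=10)
Step 9: empty(C) -> (A=3 B=9 C=0)
Step 10: empty(A) -> (A=0 B=9 C=0)

Answer: 0 9 0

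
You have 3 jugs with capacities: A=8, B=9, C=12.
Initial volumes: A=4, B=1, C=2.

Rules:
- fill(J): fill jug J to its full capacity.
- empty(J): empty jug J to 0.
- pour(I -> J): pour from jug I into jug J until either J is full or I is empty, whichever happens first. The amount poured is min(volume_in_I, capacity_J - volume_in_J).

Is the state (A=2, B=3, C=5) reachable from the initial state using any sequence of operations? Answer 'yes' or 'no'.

Answer: no

Derivation:
BFS explored all 555 reachable states.
Reachable set includes: (0,0,0), (0,0,1), (0,0,2), (0,0,3), (0,0,4), (0,0,5), (0,0,6), (0,0,7), (0,0,8), (0,0,9), (0,0,10), (0,0,11) ...
Target (A=2, B=3, C=5) not in reachable set → no.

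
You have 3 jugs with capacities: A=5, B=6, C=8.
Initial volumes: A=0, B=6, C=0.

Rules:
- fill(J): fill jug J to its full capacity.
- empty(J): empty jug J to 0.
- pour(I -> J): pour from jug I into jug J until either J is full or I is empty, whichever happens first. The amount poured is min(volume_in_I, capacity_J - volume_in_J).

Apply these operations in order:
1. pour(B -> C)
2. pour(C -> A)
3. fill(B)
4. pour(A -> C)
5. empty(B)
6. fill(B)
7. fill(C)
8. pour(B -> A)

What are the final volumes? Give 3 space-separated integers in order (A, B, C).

Answer: 5 1 8

Derivation:
Step 1: pour(B -> C) -> (A=0 B=0 C=6)
Step 2: pour(C -> A) -> (A=5 B=0 C=1)
Step 3: fill(B) -> (A=5 B=6 C=1)
Step 4: pour(A -> C) -> (A=0 B=6 C=6)
Step 5: empty(B) -> (A=0 B=0 C=6)
Step 6: fill(B) -> (A=0 B=6 C=6)
Step 7: fill(C) -> (A=0 B=6 C=8)
Step 8: pour(B -> A) -> (A=5 B=1 C=8)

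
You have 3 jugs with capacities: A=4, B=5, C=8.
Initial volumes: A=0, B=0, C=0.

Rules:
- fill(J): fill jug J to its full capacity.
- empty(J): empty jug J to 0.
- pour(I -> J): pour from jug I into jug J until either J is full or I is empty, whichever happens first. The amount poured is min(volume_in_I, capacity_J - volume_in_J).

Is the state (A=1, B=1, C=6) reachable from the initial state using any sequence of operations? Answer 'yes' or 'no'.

Answer: no

Derivation:
BFS explored all 186 reachable states.
Reachable set includes: (0,0,0), (0,0,1), (0,0,2), (0,0,3), (0,0,4), (0,0,5), (0,0,6), (0,0,7), (0,0,8), (0,1,0), (0,1,1), (0,1,2) ...
Target (A=1, B=1, C=6) not in reachable set → no.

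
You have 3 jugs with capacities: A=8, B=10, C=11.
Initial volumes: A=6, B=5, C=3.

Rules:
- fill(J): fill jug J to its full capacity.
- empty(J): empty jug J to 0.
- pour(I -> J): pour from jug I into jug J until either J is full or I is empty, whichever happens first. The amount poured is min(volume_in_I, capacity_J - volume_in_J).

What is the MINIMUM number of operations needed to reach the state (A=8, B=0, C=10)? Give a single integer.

BFS from (A=6, B=5, C=3). One shortest path:
  1. fill(A) -> (A=8 B=5 C=3)
  2. fill(B) -> (A=8 B=10 C=3)
  3. empty(C) -> (A=8 B=10 C=0)
  4. pour(B -> C) -> (A=8 B=0 C=10)
Reached target in 4 moves.

Answer: 4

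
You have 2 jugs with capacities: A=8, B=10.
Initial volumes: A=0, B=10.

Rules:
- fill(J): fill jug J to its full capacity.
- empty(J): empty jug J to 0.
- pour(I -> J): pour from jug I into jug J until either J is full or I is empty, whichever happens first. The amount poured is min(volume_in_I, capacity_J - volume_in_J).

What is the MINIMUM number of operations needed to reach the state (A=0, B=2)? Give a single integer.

Answer: 2

Derivation:
BFS from (A=0, B=10). One shortest path:
  1. pour(B -> A) -> (A=8 B=2)
  2. empty(A) -> (A=0 B=2)
Reached target in 2 moves.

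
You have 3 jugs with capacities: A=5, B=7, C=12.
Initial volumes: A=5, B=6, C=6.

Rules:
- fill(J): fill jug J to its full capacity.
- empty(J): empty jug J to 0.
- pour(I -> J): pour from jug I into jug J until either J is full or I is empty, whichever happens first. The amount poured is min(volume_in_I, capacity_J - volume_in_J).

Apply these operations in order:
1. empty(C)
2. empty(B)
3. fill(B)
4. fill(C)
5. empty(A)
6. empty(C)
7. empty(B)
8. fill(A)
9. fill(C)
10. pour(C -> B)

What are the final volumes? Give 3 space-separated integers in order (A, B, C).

Answer: 5 7 5

Derivation:
Step 1: empty(C) -> (A=5 B=6 C=0)
Step 2: empty(B) -> (A=5 B=0 C=0)
Step 3: fill(B) -> (A=5 B=7 C=0)
Step 4: fill(C) -> (A=5 B=7 C=12)
Step 5: empty(A) -> (A=0 B=7 C=12)
Step 6: empty(C) -> (A=0 B=7 C=0)
Step 7: empty(B) -> (A=0 B=0 C=0)
Step 8: fill(A) -> (A=5 B=0 C=0)
Step 9: fill(C) -> (A=5 B=0 C=12)
Step 10: pour(C -> B) -> (A=5 B=7 C=5)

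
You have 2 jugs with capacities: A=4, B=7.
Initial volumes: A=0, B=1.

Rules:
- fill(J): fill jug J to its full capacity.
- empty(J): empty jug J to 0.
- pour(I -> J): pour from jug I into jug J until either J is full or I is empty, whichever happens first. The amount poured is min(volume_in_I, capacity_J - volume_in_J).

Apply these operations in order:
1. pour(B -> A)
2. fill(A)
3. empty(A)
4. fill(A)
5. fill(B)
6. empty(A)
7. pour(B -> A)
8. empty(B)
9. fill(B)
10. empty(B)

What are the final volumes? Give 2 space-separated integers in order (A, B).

Answer: 4 0

Derivation:
Step 1: pour(B -> A) -> (A=1 B=0)
Step 2: fill(A) -> (A=4 B=0)
Step 3: empty(A) -> (A=0 B=0)
Step 4: fill(A) -> (A=4 B=0)
Step 5: fill(B) -> (A=4 B=7)
Step 6: empty(A) -> (A=0 B=7)
Step 7: pour(B -> A) -> (A=4 B=3)
Step 8: empty(B) -> (A=4 B=0)
Step 9: fill(B) -> (A=4 B=7)
Step 10: empty(B) -> (A=4 B=0)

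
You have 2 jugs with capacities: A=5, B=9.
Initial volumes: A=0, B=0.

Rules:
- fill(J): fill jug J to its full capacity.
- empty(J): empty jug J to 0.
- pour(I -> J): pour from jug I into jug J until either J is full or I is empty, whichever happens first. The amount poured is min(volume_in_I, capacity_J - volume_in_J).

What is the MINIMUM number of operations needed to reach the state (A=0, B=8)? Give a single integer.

BFS from (A=0, B=0). One shortest path:
  1. fill(B) -> (A=0 B=9)
  2. pour(B -> A) -> (A=5 B=4)
  3. empty(A) -> (A=0 B=4)
  4. pour(B -> A) -> (A=4 B=0)
  5. fill(B) -> (A=4 B=9)
  6. pour(B -> A) -> (A=5 B=8)
  7. empty(A) -> (A=0 B=8)
Reached target in 7 moves.

Answer: 7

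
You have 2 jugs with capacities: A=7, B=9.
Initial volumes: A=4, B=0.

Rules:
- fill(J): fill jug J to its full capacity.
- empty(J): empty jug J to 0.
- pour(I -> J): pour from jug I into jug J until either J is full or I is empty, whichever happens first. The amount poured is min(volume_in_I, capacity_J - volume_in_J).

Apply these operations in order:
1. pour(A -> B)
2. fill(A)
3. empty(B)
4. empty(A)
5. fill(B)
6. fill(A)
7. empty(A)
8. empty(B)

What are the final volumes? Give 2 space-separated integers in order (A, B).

Step 1: pour(A -> B) -> (A=0 B=4)
Step 2: fill(A) -> (A=7 B=4)
Step 3: empty(B) -> (A=7 B=0)
Step 4: empty(A) -> (A=0 B=0)
Step 5: fill(B) -> (A=0 B=9)
Step 6: fill(A) -> (A=7 B=9)
Step 7: empty(A) -> (A=0 B=9)
Step 8: empty(B) -> (A=0 B=0)

Answer: 0 0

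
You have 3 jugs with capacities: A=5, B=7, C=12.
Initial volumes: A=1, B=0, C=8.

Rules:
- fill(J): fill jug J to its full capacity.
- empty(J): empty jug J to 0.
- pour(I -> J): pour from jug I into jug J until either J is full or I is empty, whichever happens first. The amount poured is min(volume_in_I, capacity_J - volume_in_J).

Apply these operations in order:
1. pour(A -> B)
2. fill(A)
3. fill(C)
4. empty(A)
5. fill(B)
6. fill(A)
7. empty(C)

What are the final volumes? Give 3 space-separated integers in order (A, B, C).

Step 1: pour(A -> B) -> (A=0 B=1 C=8)
Step 2: fill(A) -> (A=5 B=1 C=8)
Step 3: fill(C) -> (A=5 B=1 C=12)
Step 4: empty(A) -> (A=0 B=1 C=12)
Step 5: fill(B) -> (A=0 B=7 C=12)
Step 6: fill(A) -> (A=5 B=7 C=12)
Step 7: empty(C) -> (A=5 B=7 C=0)

Answer: 5 7 0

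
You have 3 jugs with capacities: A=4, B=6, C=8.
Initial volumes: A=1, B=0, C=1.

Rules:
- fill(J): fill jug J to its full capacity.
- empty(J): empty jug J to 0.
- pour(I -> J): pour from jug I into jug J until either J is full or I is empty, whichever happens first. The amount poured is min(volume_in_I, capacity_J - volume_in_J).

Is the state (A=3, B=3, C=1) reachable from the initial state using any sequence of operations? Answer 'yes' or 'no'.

Answer: no

Derivation:
BFS explored all 210 reachable states.
Reachable set includes: (0,0,0), (0,0,1), (0,0,2), (0,0,3), (0,0,4), (0,0,5), (0,0,6), (0,0,7), (0,0,8), (0,1,0), (0,1,1), (0,1,2) ...
Target (A=3, B=3, C=1) not in reachable set → no.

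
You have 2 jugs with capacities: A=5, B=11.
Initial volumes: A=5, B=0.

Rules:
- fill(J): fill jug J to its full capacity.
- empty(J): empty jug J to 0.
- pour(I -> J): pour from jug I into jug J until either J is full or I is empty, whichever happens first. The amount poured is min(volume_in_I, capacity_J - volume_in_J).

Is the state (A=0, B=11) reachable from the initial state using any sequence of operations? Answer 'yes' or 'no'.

Answer: yes

Derivation:
BFS from (A=5, B=0):
  1. empty(A) -> (A=0 B=0)
  2. fill(B) -> (A=0 B=11)
Target reached → yes.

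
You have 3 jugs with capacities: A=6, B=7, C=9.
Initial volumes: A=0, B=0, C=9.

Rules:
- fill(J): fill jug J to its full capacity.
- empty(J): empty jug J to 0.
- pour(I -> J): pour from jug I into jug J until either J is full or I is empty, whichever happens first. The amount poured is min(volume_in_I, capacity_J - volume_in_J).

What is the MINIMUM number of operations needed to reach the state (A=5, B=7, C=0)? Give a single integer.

Answer: 5

Derivation:
BFS from (A=0, B=0, C=9). One shortest path:
  1. fill(A) -> (A=6 B=0 C=9)
  2. empty(C) -> (A=6 B=0 C=0)
  3. pour(A -> B) -> (A=0 B=6 C=0)
  4. fill(A) -> (A=6 B=6 C=0)
  5. pour(A -> B) -> (A=5 B=7 C=0)
Reached target in 5 moves.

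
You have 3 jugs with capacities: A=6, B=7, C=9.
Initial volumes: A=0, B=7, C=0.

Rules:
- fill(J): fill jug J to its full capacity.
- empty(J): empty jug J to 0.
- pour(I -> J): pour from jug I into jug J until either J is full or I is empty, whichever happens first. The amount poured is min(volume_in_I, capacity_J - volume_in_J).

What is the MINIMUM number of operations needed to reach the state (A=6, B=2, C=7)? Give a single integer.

BFS from (A=0, B=7, C=0). One shortest path:
  1. empty(B) -> (A=0 B=0 C=0)
  2. fill(C) -> (A=0 B=0 C=9)
  3. pour(C -> B) -> (A=0 B=7 C=2)
  4. pour(C -> A) -> (A=2 B=7 C=0)
  5. pour(B -> C) -> (A=2 B=0 C=7)
  6. pour(A -> B) -> (A=0 B=2 C=7)
  7. fill(A) -> (A=6 B=2 C=7)
Reached target in 7 moves.

Answer: 7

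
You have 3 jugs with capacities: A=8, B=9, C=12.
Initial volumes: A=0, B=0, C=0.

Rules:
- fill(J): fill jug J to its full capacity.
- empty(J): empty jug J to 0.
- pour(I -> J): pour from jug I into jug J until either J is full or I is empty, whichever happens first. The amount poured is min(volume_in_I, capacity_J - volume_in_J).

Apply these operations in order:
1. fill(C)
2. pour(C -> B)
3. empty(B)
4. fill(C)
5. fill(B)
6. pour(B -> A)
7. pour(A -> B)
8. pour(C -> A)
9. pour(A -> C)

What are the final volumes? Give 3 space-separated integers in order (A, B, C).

Answer: 0 9 12

Derivation:
Step 1: fill(C) -> (A=0 B=0 C=12)
Step 2: pour(C -> B) -> (A=0 B=9 C=3)
Step 3: empty(B) -> (A=0 B=0 C=3)
Step 4: fill(C) -> (A=0 B=0 C=12)
Step 5: fill(B) -> (A=0 B=9 C=12)
Step 6: pour(B -> A) -> (A=8 B=1 C=12)
Step 7: pour(A -> B) -> (A=0 B=9 C=12)
Step 8: pour(C -> A) -> (A=8 B=9 C=4)
Step 9: pour(A -> C) -> (A=0 B=9 C=12)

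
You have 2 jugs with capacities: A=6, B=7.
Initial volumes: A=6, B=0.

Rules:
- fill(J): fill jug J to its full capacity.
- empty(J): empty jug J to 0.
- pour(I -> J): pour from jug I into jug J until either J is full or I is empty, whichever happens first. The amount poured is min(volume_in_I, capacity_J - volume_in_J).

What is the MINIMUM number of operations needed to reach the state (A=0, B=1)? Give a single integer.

BFS from (A=6, B=0). One shortest path:
  1. empty(A) -> (A=0 B=0)
  2. fill(B) -> (A=0 B=7)
  3. pour(B -> A) -> (A=6 B=1)
  4. empty(A) -> (A=0 B=1)
Reached target in 4 moves.

Answer: 4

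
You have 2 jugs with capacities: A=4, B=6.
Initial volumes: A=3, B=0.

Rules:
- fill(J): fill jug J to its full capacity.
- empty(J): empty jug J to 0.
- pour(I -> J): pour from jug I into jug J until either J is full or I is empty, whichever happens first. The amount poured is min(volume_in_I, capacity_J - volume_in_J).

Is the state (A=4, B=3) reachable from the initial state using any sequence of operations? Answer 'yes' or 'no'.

BFS from (A=3, B=0):
  1. pour(A -> B) -> (A=0 B=3)
  2. fill(A) -> (A=4 B=3)
Target reached → yes.

Answer: yes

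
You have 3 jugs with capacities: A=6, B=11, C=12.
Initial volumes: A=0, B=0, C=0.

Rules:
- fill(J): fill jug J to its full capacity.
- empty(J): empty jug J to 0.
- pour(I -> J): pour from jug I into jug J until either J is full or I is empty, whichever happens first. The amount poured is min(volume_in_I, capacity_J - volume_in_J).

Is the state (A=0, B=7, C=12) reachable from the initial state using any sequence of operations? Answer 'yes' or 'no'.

Answer: yes

Derivation:
BFS from (A=0, B=0, C=0):
  1. fill(A) -> (A=6 B=0 C=0)
  2. fill(C) -> (A=6 B=0 C=12)
  3. pour(A -> B) -> (A=0 B=6 C=12)
  4. pour(C -> B) -> (A=0 B=11 C=7)
  5. empty(B) -> (A=0 B=0 C=7)
  6. pour(C -> B) -> (A=0 B=7 C=0)
  7. fill(C) -> (A=0 B=7 C=12)
Target reached → yes.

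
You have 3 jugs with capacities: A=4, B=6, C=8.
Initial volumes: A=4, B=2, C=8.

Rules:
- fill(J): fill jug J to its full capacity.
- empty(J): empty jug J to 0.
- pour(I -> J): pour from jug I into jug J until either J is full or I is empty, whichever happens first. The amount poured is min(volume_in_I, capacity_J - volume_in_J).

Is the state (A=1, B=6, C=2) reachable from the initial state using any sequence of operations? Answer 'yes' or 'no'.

Answer: no

Derivation:
BFS explored all 54 reachable states.
Reachable set includes: (0,0,0), (0,0,2), (0,0,4), (0,0,6), (0,0,8), (0,2,0), (0,2,2), (0,2,4), (0,2,6), (0,2,8), (0,4,0), (0,4,2) ...
Target (A=1, B=6, C=2) not in reachable set → no.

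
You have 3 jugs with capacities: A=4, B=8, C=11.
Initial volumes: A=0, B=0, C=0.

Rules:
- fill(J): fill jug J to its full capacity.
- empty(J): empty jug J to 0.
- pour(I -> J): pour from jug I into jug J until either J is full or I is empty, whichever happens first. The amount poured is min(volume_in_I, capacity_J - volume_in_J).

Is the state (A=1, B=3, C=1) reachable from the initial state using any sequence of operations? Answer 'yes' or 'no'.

Answer: no

Derivation:
BFS explored all 330 reachable states.
Reachable set includes: (0,0,0), (0,0,1), (0,0,2), (0,0,3), (0,0,4), (0,0,5), (0,0,6), (0,0,7), (0,0,8), (0,0,9), (0,0,10), (0,0,11) ...
Target (A=1, B=3, C=1) not in reachable set → no.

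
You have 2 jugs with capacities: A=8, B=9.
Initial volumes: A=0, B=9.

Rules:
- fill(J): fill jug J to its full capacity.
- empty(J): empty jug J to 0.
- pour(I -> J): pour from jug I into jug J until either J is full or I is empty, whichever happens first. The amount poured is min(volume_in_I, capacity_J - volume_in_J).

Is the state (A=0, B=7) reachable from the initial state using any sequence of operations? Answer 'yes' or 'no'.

Answer: yes

Derivation:
BFS from (A=0, B=9):
  1. fill(A) -> (A=8 B=9)
  2. empty(B) -> (A=8 B=0)
  3. pour(A -> B) -> (A=0 B=8)
  4. fill(A) -> (A=8 B=8)
  5. pour(A -> B) -> (A=7 B=9)
  6. empty(B) -> (A=7 B=0)
  7. pour(A -> B) -> (A=0 B=7)
Target reached → yes.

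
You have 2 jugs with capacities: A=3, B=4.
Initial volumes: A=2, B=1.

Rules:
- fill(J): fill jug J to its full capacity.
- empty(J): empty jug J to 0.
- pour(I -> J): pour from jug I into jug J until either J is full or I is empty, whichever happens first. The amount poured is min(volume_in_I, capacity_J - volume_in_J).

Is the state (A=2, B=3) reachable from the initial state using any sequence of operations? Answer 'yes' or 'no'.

Answer: no

Derivation:
BFS explored all 15 reachable states.
Reachable set includes: (0,0), (0,1), (0,2), (0,3), (0,4), (1,0), (1,4), (2,0), (2,1), (2,4), (3,0), (3,1) ...
Target (A=2, B=3) not in reachable set → no.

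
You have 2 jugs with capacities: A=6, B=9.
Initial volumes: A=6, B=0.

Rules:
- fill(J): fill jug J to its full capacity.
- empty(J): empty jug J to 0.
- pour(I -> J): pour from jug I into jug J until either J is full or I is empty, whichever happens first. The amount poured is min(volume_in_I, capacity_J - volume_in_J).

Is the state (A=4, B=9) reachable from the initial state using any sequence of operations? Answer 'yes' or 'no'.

Answer: no

Derivation:
BFS explored all 10 reachable states.
Reachable set includes: (0,0), (0,3), (0,6), (0,9), (3,0), (3,9), (6,0), (6,3), (6,6), (6,9)
Target (A=4, B=9) not in reachable set → no.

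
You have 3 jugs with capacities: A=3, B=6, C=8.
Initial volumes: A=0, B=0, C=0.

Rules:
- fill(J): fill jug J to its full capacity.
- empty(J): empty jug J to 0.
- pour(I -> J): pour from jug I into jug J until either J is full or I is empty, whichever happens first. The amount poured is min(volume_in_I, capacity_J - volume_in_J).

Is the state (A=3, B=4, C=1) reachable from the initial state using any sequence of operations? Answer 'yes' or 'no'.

BFS from (A=0, B=0, C=0):
  1. fill(C) -> (A=0 B=0 C=8)
  2. pour(C -> B) -> (A=0 B=6 C=2)
  3. pour(C -> A) -> (A=2 B=6 C=0)
  4. pour(B -> C) -> (A=2 B=0 C=6)
  5. fill(B) -> (A=2 B=6 C=6)
  6. pour(B -> A) -> (A=3 B=5 C=6)
  7. pour(A -> C) -> (A=1 B=5 C=8)
  8. pour(C -> B) -> (A=1 B=6 C=7)
  9. empty(B) -> (A=1 B=0 C=7)
  10. pour(C -> B) -> (A=1 B=6 C=1)
  11. pour(B -> A) -> (A=3 B=4 C=1)
Target reached → yes.

Answer: yes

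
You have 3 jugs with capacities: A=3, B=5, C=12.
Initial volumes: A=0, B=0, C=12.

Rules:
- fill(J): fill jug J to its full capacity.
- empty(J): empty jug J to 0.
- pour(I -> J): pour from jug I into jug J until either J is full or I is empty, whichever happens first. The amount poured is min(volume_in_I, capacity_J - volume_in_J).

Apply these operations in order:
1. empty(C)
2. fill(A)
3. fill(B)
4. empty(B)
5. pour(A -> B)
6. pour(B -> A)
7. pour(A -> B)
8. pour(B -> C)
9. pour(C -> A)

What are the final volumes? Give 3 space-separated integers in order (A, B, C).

Step 1: empty(C) -> (A=0 B=0 C=0)
Step 2: fill(A) -> (A=3 B=0 C=0)
Step 3: fill(B) -> (A=3 B=5 C=0)
Step 4: empty(B) -> (A=3 B=0 C=0)
Step 5: pour(A -> B) -> (A=0 B=3 C=0)
Step 6: pour(B -> A) -> (A=3 B=0 C=0)
Step 7: pour(A -> B) -> (A=0 B=3 C=0)
Step 8: pour(B -> C) -> (A=0 B=0 C=3)
Step 9: pour(C -> A) -> (A=3 B=0 C=0)

Answer: 3 0 0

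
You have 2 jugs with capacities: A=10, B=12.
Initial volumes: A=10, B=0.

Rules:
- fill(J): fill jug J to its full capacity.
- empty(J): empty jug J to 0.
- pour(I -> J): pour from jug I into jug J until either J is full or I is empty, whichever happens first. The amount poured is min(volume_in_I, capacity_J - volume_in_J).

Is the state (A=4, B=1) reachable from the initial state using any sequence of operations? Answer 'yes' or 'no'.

BFS explored all 22 reachable states.
Reachable set includes: (0,0), (0,2), (0,4), (0,6), (0,8), (0,10), (0,12), (2,0), (2,12), (4,0), (4,12), (6,0) ...
Target (A=4, B=1) not in reachable set → no.

Answer: no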